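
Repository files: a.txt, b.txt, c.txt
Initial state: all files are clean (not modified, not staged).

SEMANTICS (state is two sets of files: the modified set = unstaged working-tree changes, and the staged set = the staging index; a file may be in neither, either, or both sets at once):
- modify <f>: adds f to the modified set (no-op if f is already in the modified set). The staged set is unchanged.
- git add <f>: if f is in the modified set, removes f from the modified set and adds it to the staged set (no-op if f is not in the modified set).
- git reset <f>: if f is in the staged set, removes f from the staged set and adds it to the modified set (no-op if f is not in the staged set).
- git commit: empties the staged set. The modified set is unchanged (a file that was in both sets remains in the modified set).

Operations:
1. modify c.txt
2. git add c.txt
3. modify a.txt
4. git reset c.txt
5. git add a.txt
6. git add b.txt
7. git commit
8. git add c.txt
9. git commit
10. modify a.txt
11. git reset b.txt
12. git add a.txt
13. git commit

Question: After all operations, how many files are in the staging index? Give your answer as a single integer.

Answer: 0

Derivation:
After op 1 (modify c.txt): modified={c.txt} staged={none}
After op 2 (git add c.txt): modified={none} staged={c.txt}
After op 3 (modify a.txt): modified={a.txt} staged={c.txt}
After op 4 (git reset c.txt): modified={a.txt, c.txt} staged={none}
After op 5 (git add a.txt): modified={c.txt} staged={a.txt}
After op 6 (git add b.txt): modified={c.txt} staged={a.txt}
After op 7 (git commit): modified={c.txt} staged={none}
After op 8 (git add c.txt): modified={none} staged={c.txt}
After op 9 (git commit): modified={none} staged={none}
After op 10 (modify a.txt): modified={a.txt} staged={none}
After op 11 (git reset b.txt): modified={a.txt} staged={none}
After op 12 (git add a.txt): modified={none} staged={a.txt}
After op 13 (git commit): modified={none} staged={none}
Final staged set: {none} -> count=0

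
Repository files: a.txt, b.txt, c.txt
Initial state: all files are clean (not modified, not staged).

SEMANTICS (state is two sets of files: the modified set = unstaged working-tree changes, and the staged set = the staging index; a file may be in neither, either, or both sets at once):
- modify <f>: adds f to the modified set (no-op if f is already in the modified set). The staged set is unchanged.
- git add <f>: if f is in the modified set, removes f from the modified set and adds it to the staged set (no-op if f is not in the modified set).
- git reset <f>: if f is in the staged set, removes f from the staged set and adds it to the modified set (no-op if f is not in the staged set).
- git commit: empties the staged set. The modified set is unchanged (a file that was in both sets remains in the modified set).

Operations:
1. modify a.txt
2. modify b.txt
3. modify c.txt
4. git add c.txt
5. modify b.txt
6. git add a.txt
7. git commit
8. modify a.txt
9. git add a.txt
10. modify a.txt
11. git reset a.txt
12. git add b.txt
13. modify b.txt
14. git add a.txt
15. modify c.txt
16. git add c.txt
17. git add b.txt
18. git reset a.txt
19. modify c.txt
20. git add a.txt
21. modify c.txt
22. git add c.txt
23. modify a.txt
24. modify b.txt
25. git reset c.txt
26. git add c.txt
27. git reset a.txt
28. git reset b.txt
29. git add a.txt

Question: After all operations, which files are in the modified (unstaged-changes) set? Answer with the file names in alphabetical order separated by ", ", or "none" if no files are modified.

After op 1 (modify a.txt): modified={a.txt} staged={none}
After op 2 (modify b.txt): modified={a.txt, b.txt} staged={none}
After op 3 (modify c.txt): modified={a.txt, b.txt, c.txt} staged={none}
After op 4 (git add c.txt): modified={a.txt, b.txt} staged={c.txt}
After op 5 (modify b.txt): modified={a.txt, b.txt} staged={c.txt}
After op 6 (git add a.txt): modified={b.txt} staged={a.txt, c.txt}
After op 7 (git commit): modified={b.txt} staged={none}
After op 8 (modify a.txt): modified={a.txt, b.txt} staged={none}
After op 9 (git add a.txt): modified={b.txt} staged={a.txt}
After op 10 (modify a.txt): modified={a.txt, b.txt} staged={a.txt}
After op 11 (git reset a.txt): modified={a.txt, b.txt} staged={none}
After op 12 (git add b.txt): modified={a.txt} staged={b.txt}
After op 13 (modify b.txt): modified={a.txt, b.txt} staged={b.txt}
After op 14 (git add a.txt): modified={b.txt} staged={a.txt, b.txt}
After op 15 (modify c.txt): modified={b.txt, c.txt} staged={a.txt, b.txt}
After op 16 (git add c.txt): modified={b.txt} staged={a.txt, b.txt, c.txt}
After op 17 (git add b.txt): modified={none} staged={a.txt, b.txt, c.txt}
After op 18 (git reset a.txt): modified={a.txt} staged={b.txt, c.txt}
After op 19 (modify c.txt): modified={a.txt, c.txt} staged={b.txt, c.txt}
After op 20 (git add a.txt): modified={c.txt} staged={a.txt, b.txt, c.txt}
After op 21 (modify c.txt): modified={c.txt} staged={a.txt, b.txt, c.txt}
After op 22 (git add c.txt): modified={none} staged={a.txt, b.txt, c.txt}
After op 23 (modify a.txt): modified={a.txt} staged={a.txt, b.txt, c.txt}
After op 24 (modify b.txt): modified={a.txt, b.txt} staged={a.txt, b.txt, c.txt}
After op 25 (git reset c.txt): modified={a.txt, b.txt, c.txt} staged={a.txt, b.txt}
After op 26 (git add c.txt): modified={a.txt, b.txt} staged={a.txt, b.txt, c.txt}
After op 27 (git reset a.txt): modified={a.txt, b.txt} staged={b.txt, c.txt}
After op 28 (git reset b.txt): modified={a.txt, b.txt} staged={c.txt}
After op 29 (git add a.txt): modified={b.txt} staged={a.txt, c.txt}

Answer: b.txt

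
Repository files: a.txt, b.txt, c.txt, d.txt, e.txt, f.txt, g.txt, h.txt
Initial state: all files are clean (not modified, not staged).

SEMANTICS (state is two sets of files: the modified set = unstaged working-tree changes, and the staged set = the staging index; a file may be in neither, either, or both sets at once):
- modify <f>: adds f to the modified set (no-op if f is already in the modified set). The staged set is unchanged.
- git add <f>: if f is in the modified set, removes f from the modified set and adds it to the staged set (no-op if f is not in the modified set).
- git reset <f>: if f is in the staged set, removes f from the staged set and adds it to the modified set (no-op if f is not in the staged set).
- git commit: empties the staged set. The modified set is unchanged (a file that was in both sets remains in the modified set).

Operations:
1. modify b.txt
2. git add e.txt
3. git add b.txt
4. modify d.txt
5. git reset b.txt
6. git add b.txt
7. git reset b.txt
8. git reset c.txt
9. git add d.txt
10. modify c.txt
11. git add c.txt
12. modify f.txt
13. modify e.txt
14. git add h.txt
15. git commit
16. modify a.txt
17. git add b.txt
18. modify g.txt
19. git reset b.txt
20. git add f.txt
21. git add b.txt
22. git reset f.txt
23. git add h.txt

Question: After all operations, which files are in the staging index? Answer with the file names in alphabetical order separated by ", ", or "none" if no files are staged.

After op 1 (modify b.txt): modified={b.txt} staged={none}
After op 2 (git add e.txt): modified={b.txt} staged={none}
After op 3 (git add b.txt): modified={none} staged={b.txt}
After op 4 (modify d.txt): modified={d.txt} staged={b.txt}
After op 5 (git reset b.txt): modified={b.txt, d.txt} staged={none}
After op 6 (git add b.txt): modified={d.txt} staged={b.txt}
After op 7 (git reset b.txt): modified={b.txt, d.txt} staged={none}
After op 8 (git reset c.txt): modified={b.txt, d.txt} staged={none}
After op 9 (git add d.txt): modified={b.txt} staged={d.txt}
After op 10 (modify c.txt): modified={b.txt, c.txt} staged={d.txt}
After op 11 (git add c.txt): modified={b.txt} staged={c.txt, d.txt}
After op 12 (modify f.txt): modified={b.txt, f.txt} staged={c.txt, d.txt}
After op 13 (modify e.txt): modified={b.txt, e.txt, f.txt} staged={c.txt, d.txt}
After op 14 (git add h.txt): modified={b.txt, e.txt, f.txt} staged={c.txt, d.txt}
After op 15 (git commit): modified={b.txt, e.txt, f.txt} staged={none}
After op 16 (modify a.txt): modified={a.txt, b.txt, e.txt, f.txt} staged={none}
After op 17 (git add b.txt): modified={a.txt, e.txt, f.txt} staged={b.txt}
After op 18 (modify g.txt): modified={a.txt, e.txt, f.txt, g.txt} staged={b.txt}
After op 19 (git reset b.txt): modified={a.txt, b.txt, e.txt, f.txt, g.txt} staged={none}
After op 20 (git add f.txt): modified={a.txt, b.txt, e.txt, g.txt} staged={f.txt}
After op 21 (git add b.txt): modified={a.txt, e.txt, g.txt} staged={b.txt, f.txt}
After op 22 (git reset f.txt): modified={a.txt, e.txt, f.txt, g.txt} staged={b.txt}
After op 23 (git add h.txt): modified={a.txt, e.txt, f.txt, g.txt} staged={b.txt}

Answer: b.txt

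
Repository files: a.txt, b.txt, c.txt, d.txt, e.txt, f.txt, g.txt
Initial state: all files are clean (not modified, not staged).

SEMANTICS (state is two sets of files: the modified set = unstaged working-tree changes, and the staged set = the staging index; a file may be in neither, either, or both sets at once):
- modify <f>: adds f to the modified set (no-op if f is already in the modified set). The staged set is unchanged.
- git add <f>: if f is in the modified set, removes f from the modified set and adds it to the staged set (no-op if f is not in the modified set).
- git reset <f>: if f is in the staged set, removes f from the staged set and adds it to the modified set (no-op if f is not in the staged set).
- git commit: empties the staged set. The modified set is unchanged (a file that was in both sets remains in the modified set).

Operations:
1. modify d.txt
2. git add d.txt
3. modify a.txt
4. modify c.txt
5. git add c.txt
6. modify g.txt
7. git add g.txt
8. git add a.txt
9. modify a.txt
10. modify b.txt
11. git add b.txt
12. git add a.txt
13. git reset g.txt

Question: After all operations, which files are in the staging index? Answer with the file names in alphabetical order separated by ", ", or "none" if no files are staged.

Answer: a.txt, b.txt, c.txt, d.txt

Derivation:
After op 1 (modify d.txt): modified={d.txt} staged={none}
After op 2 (git add d.txt): modified={none} staged={d.txt}
After op 3 (modify a.txt): modified={a.txt} staged={d.txt}
After op 4 (modify c.txt): modified={a.txt, c.txt} staged={d.txt}
After op 5 (git add c.txt): modified={a.txt} staged={c.txt, d.txt}
After op 6 (modify g.txt): modified={a.txt, g.txt} staged={c.txt, d.txt}
After op 7 (git add g.txt): modified={a.txt} staged={c.txt, d.txt, g.txt}
After op 8 (git add a.txt): modified={none} staged={a.txt, c.txt, d.txt, g.txt}
After op 9 (modify a.txt): modified={a.txt} staged={a.txt, c.txt, d.txt, g.txt}
After op 10 (modify b.txt): modified={a.txt, b.txt} staged={a.txt, c.txt, d.txt, g.txt}
After op 11 (git add b.txt): modified={a.txt} staged={a.txt, b.txt, c.txt, d.txt, g.txt}
After op 12 (git add a.txt): modified={none} staged={a.txt, b.txt, c.txt, d.txt, g.txt}
After op 13 (git reset g.txt): modified={g.txt} staged={a.txt, b.txt, c.txt, d.txt}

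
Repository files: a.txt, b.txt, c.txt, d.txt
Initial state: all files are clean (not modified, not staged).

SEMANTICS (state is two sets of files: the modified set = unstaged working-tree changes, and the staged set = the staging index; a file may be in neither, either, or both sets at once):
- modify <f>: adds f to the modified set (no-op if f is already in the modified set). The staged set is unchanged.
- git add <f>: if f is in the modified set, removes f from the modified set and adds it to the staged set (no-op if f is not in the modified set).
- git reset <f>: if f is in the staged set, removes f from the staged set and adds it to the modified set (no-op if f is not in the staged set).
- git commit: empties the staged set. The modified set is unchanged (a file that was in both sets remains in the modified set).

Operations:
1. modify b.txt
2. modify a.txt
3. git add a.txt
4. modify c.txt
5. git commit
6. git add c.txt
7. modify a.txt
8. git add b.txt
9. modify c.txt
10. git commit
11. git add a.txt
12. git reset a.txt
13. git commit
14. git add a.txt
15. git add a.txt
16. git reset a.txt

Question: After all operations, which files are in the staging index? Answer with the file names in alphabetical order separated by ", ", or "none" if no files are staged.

Answer: none

Derivation:
After op 1 (modify b.txt): modified={b.txt} staged={none}
After op 2 (modify a.txt): modified={a.txt, b.txt} staged={none}
After op 3 (git add a.txt): modified={b.txt} staged={a.txt}
After op 4 (modify c.txt): modified={b.txt, c.txt} staged={a.txt}
After op 5 (git commit): modified={b.txt, c.txt} staged={none}
After op 6 (git add c.txt): modified={b.txt} staged={c.txt}
After op 7 (modify a.txt): modified={a.txt, b.txt} staged={c.txt}
After op 8 (git add b.txt): modified={a.txt} staged={b.txt, c.txt}
After op 9 (modify c.txt): modified={a.txt, c.txt} staged={b.txt, c.txt}
After op 10 (git commit): modified={a.txt, c.txt} staged={none}
After op 11 (git add a.txt): modified={c.txt} staged={a.txt}
After op 12 (git reset a.txt): modified={a.txt, c.txt} staged={none}
After op 13 (git commit): modified={a.txt, c.txt} staged={none}
After op 14 (git add a.txt): modified={c.txt} staged={a.txt}
After op 15 (git add a.txt): modified={c.txt} staged={a.txt}
After op 16 (git reset a.txt): modified={a.txt, c.txt} staged={none}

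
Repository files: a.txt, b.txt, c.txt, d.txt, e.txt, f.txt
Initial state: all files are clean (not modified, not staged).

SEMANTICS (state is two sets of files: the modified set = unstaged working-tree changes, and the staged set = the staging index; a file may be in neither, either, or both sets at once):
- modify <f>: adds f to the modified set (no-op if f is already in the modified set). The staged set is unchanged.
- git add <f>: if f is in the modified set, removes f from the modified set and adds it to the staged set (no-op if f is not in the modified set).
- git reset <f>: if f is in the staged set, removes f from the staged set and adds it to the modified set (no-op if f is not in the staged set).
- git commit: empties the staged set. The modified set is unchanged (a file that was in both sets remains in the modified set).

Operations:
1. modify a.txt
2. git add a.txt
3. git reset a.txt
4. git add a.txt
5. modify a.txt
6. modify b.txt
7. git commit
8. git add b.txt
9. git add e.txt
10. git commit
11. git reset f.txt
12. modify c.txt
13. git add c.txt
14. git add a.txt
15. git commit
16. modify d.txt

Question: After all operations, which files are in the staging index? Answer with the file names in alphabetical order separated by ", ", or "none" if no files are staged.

Answer: none

Derivation:
After op 1 (modify a.txt): modified={a.txt} staged={none}
After op 2 (git add a.txt): modified={none} staged={a.txt}
After op 3 (git reset a.txt): modified={a.txt} staged={none}
After op 4 (git add a.txt): modified={none} staged={a.txt}
After op 5 (modify a.txt): modified={a.txt} staged={a.txt}
After op 6 (modify b.txt): modified={a.txt, b.txt} staged={a.txt}
After op 7 (git commit): modified={a.txt, b.txt} staged={none}
After op 8 (git add b.txt): modified={a.txt} staged={b.txt}
After op 9 (git add e.txt): modified={a.txt} staged={b.txt}
After op 10 (git commit): modified={a.txt} staged={none}
After op 11 (git reset f.txt): modified={a.txt} staged={none}
After op 12 (modify c.txt): modified={a.txt, c.txt} staged={none}
After op 13 (git add c.txt): modified={a.txt} staged={c.txt}
After op 14 (git add a.txt): modified={none} staged={a.txt, c.txt}
After op 15 (git commit): modified={none} staged={none}
After op 16 (modify d.txt): modified={d.txt} staged={none}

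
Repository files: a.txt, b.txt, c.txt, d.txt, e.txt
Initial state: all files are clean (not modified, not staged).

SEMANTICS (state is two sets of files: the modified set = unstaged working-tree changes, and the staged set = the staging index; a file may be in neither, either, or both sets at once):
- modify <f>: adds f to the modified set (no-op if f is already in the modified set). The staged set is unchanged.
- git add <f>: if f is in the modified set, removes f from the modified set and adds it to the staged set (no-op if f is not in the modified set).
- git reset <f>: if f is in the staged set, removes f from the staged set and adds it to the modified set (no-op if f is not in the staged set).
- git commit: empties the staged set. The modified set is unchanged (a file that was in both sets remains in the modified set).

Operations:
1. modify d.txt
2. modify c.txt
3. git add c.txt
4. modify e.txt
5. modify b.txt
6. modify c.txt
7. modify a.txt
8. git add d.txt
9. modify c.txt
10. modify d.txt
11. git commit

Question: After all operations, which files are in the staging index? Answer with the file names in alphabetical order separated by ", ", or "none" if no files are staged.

After op 1 (modify d.txt): modified={d.txt} staged={none}
After op 2 (modify c.txt): modified={c.txt, d.txt} staged={none}
After op 3 (git add c.txt): modified={d.txt} staged={c.txt}
After op 4 (modify e.txt): modified={d.txt, e.txt} staged={c.txt}
After op 5 (modify b.txt): modified={b.txt, d.txt, e.txt} staged={c.txt}
After op 6 (modify c.txt): modified={b.txt, c.txt, d.txt, e.txt} staged={c.txt}
After op 7 (modify a.txt): modified={a.txt, b.txt, c.txt, d.txt, e.txt} staged={c.txt}
After op 8 (git add d.txt): modified={a.txt, b.txt, c.txt, e.txt} staged={c.txt, d.txt}
After op 9 (modify c.txt): modified={a.txt, b.txt, c.txt, e.txt} staged={c.txt, d.txt}
After op 10 (modify d.txt): modified={a.txt, b.txt, c.txt, d.txt, e.txt} staged={c.txt, d.txt}
After op 11 (git commit): modified={a.txt, b.txt, c.txt, d.txt, e.txt} staged={none}

Answer: none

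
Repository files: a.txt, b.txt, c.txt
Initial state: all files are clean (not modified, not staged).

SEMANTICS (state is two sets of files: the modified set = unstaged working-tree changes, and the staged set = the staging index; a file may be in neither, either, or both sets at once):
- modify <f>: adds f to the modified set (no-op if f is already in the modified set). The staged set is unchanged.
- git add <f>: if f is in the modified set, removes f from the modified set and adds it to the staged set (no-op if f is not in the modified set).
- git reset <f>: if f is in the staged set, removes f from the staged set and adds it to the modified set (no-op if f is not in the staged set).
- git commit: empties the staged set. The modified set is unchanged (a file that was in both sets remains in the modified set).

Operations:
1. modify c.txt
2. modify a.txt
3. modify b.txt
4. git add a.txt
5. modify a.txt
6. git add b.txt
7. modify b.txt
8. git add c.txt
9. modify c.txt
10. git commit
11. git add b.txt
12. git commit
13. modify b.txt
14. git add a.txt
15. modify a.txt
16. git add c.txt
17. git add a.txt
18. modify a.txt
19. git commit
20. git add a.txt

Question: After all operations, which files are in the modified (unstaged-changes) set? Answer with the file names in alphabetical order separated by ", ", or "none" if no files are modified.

Answer: b.txt

Derivation:
After op 1 (modify c.txt): modified={c.txt} staged={none}
After op 2 (modify a.txt): modified={a.txt, c.txt} staged={none}
After op 3 (modify b.txt): modified={a.txt, b.txt, c.txt} staged={none}
After op 4 (git add a.txt): modified={b.txt, c.txt} staged={a.txt}
After op 5 (modify a.txt): modified={a.txt, b.txt, c.txt} staged={a.txt}
After op 6 (git add b.txt): modified={a.txt, c.txt} staged={a.txt, b.txt}
After op 7 (modify b.txt): modified={a.txt, b.txt, c.txt} staged={a.txt, b.txt}
After op 8 (git add c.txt): modified={a.txt, b.txt} staged={a.txt, b.txt, c.txt}
After op 9 (modify c.txt): modified={a.txt, b.txt, c.txt} staged={a.txt, b.txt, c.txt}
After op 10 (git commit): modified={a.txt, b.txt, c.txt} staged={none}
After op 11 (git add b.txt): modified={a.txt, c.txt} staged={b.txt}
After op 12 (git commit): modified={a.txt, c.txt} staged={none}
After op 13 (modify b.txt): modified={a.txt, b.txt, c.txt} staged={none}
After op 14 (git add a.txt): modified={b.txt, c.txt} staged={a.txt}
After op 15 (modify a.txt): modified={a.txt, b.txt, c.txt} staged={a.txt}
After op 16 (git add c.txt): modified={a.txt, b.txt} staged={a.txt, c.txt}
After op 17 (git add a.txt): modified={b.txt} staged={a.txt, c.txt}
After op 18 (modify a.txt): modified={a.txt, b.txt} staged={a.txt, c.txt}
After op 19 (git commit): modified={a.txt, b.txt} staged={none}
After op 20 (git add a.txt): modified={b.txt} staged={a.txt}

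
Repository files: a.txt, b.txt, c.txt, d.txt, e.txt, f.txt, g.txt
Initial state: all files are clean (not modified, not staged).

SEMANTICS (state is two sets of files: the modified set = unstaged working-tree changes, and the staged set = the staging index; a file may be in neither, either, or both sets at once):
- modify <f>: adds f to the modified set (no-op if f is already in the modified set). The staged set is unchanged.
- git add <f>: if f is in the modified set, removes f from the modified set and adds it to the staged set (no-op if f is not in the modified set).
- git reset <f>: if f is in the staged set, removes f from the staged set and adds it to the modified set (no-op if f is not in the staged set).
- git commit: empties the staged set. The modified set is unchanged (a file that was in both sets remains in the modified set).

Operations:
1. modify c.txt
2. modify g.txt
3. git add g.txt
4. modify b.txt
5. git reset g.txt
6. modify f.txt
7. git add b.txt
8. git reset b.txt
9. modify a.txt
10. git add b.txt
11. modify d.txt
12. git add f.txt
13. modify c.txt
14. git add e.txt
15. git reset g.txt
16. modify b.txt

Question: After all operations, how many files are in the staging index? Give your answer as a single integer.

Answer: 2

Derivation:
After op 1 (modify c.txt): modified={c.txt} staged={none}
After op 2 (modify g.txt): modified={c.txt, g.txt} staged={none}
After op 3 (git add g.txt): modified={c.txt} staged={g.txt}
After op 4 (modify b.txt): modified={b.txt, c.txt} staged={g.txt}
After op 5 (git reset g.txt): modified={b.txt, c.txt, g.txt} staged={none}
After op 6 (modify f.txt): modified={b.txt, c.txt, f.txt, g.txt} staged={none}
After op 7 (git add b.txt): modified={c.txt, f.txt, g.txt} staged={b.txt}
After op 8 (git reset b.txt): modified={b.txt, c.txt, f.txt, g.txt} staged={none}
After op 9 (modify a.txt): modified={a.txt, b.txt, c.txt, f.txt, g.txt} staged={none}
After op 10 (git add b.txt): modified={a.txt, c.txt, f.txt, g.txt} staged={b.txt}
After op 11 (modify d.txt): modified={a.txt, c.txt, d.txt, f.txt, g.txt} staged={b.txt}
After op 12 (git add f.txt): modified={a.txt, c.txt, d.txt, g.txt} staged={b.txt, f.txt}
After op 13 (modify c.txt): modified={a.txt, c.txt, d.txt, g.txt} staged={b.txt, f.txt}
After op 14 (git add e.txt): modified={a.txt, c.txt, d.txt, g.txt} staged={b.txt, f.txt}
After op 15 (git reset g.txt): modified={a.txt, c.txt, d.txt, g.txt} staged={b.txt, f.txt}
After op 16 (modify b.txt): modified={a.txt, b.txt, c.txt, d.txt, g.txt} staged={b.txt, f.txt}
Final staged set: {b.txt, f.txt} -> count=2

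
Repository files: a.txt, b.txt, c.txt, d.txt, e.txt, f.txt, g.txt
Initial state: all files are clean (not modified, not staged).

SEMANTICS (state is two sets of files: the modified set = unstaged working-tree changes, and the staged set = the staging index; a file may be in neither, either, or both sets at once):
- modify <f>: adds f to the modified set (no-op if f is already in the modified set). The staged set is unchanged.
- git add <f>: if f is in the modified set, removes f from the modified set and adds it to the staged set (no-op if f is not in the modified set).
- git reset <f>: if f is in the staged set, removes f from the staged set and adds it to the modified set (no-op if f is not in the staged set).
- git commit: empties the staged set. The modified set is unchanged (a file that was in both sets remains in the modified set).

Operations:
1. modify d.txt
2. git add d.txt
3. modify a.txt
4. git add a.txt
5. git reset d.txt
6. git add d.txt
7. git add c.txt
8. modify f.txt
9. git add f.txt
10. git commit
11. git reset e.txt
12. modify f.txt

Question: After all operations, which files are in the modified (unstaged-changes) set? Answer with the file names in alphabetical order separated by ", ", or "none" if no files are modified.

Answer: f.txt

Derivation:
After op 1 (modify d.txt): modified={d.txt} staged={none}
After op 2 (git add d.txt): modified={none} staged={d.txt}
After op 3 (modify a.txt): modified={a.txt} staged={d.txt}
After op 4 (git add a.txt): modified={none} staged={a.txt, d.txt}
After op 5 (git reset d.txt): modified={d.txt} staged={a.txt}
After op 6 (git add d.txt): modified={none} staged={a.txt, d.txt}
After op 7 (git add c.txt): modified={none} staged={a.txt, d.txt}
After op 8 (modify f.txt): modified={f.txt} staged={a.txt, d.txt}
After op 9 (git add f.txt): modified={none} staged={a.txt, d.txt, f.txt}
After op 10 (git commit): modified={none} staged={none}
After op 11 (git reset e.txt): modified={none} staged={none}
After op 12 (modify f.txt): modified={f.txt} staged={none}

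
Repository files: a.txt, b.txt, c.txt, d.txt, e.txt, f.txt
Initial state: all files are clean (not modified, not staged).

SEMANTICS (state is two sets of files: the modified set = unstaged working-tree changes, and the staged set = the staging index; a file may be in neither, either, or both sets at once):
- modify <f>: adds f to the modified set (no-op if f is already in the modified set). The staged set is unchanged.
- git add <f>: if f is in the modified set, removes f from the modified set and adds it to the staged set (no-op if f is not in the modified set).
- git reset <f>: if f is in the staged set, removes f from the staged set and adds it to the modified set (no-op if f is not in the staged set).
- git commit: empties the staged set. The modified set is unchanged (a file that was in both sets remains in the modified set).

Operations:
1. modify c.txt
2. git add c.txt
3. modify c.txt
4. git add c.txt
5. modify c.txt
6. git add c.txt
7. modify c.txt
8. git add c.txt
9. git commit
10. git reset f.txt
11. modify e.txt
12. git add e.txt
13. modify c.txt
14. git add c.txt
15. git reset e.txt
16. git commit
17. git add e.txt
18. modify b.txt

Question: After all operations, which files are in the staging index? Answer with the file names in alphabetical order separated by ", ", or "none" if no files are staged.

Answer: e.txt

Derivation:
After op 1 (modify c.txt): modified={c.txt} staged={none}
After op 2 (git add c.txt): modified={none} staged={c.txt}
After op 3 (modify c.txt): modified={c.txt} staged={c.txt}
After op 4 (git add c.txt): modified={none} staged={c.txt}
After op 5 (modify c.txt): modified={c.txt} staged={c.txt}
After op 6 (git add c.txt): modified={none} staged={c.txt}
After op 7 (modify c.txt): modified={c.txt} staged={c.txt}
After op 8 (git add c.txt): modified={none} staged={c.txt}
After op 9 (git commit): modified={none} staged={none}
After op 10 (git reset f.txt): modified={none} staged={none}
After op 11 (modify e.txt): modified={e.txt} staged={none}
After op 12 (git add e.txt): modified={none} staged={e.txt}
After op 13 (modify c.txt): modified={c.txt} staged={e.txt}
After op 14 (git add c.txt): modified={none} staged={c.txt, e.txt}
After op 15 (git reset e.txt): modified={e.txt} staged={c.txt}
After op 16 (git commit): modified={e.txt} staged={none}
After op 17 (git add e.txt): modified={none} staged={e.txt}
After op 18 (modify b.txt): modified={b.txt} staged={e.txt}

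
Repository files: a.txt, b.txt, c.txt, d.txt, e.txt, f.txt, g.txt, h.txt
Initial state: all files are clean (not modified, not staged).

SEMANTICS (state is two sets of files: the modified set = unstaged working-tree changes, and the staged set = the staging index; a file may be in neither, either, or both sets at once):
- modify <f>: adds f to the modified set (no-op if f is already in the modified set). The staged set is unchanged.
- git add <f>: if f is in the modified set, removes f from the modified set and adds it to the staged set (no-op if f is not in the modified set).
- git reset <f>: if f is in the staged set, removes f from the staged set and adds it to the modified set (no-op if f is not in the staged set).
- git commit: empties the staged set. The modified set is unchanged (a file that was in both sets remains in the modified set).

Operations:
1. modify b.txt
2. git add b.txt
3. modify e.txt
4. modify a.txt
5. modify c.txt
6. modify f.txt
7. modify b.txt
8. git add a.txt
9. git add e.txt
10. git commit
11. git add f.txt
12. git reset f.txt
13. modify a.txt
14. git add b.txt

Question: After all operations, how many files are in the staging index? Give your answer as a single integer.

After op 1 (modify b.txt): modified={b.txt} staged={none}
After op 2 (git add b.txt): modified={none} staged={b.txt}
After op 3 (modify e.txt): modified={e.txt} staged={b.txt}
After op 4 (modify a.txt): modified={a.txt, e.txt} staged={b.txt}
After op 5 (modify c.txt): modified={a.txt, c.txt, e.txt} staged={b.txt}
After op 6 (modify f.txt): modified={a.txt, c.txt, e.txt, f.txt} staged={b.txt}
After op 7 (modify b.txt): modified={a.txt, b.txt, c.txt, e.txt, f.txt} staged={b.txt}
After op 8 (git add a.txt): modified={b.txt, c.txt, e.txt, f.txt} staged={a.txt, b.txt}
After op 9 (git add e.txt): modified={b.txt, c.txt, f.txt} staged={a.txt, b.txt, e.txt}
After op 10 (git commit): modified={b.txt, c.txt, f.txt} staged={none}
After op 11 (git add f.txt): modified={b.txt, c.txt} staged={f.txt}
After op 12 (git reset f.txt): modified={b.txt, c.txt, f.txt} staged={none}
After op 13 (modify a.txt): modified={a.txt, b.txt, c.txt, f.txt} staged={none}
After op 14 (git add b.txt): modified={a.txt, c.txt, f.txt} staged={b.txt}
Final staged set: {b.txt} -> count=1

Answer: 1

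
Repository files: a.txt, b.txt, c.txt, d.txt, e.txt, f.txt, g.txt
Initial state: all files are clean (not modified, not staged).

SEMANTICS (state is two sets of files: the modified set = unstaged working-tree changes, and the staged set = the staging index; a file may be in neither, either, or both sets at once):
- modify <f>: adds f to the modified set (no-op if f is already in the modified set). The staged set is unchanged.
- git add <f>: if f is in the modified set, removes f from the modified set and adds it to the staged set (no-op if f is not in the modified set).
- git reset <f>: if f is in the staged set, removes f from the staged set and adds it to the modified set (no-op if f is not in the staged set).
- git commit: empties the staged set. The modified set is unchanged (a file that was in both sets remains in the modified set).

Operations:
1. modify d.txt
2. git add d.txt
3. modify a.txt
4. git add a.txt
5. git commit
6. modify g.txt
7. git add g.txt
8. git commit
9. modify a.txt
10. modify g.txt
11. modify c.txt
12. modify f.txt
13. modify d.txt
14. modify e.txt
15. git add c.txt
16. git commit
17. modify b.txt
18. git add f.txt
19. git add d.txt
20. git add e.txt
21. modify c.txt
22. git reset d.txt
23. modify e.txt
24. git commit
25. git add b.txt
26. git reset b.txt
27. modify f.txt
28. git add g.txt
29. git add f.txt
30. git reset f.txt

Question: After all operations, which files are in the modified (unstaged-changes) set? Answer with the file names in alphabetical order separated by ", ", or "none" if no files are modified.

After op 1 (modify d.txt): modified={d.txt} staged={none}
After op 2 (git add d.txt): modified={none} staged={d.txt}
After op 3 (modify a.txt): modified={a.txt} staged={d.txt}
After op 4 (git add a.txt): modified={none} staged={a.txt, d.txt}
After op 5 (git commit): modified={none} staged={none}
After op 6 (modify g.txt): modified={g.txt} staged={none}
After op 7 (git add g.txt): modified={none} staged={g.txt}
After op 8 (git commit): modified={none} staged={none}
After op 9 (modify a.txt): modified={a.txt} staged={none}
After op 10 (modify g.txt): modified={a.txt, g.txt} staged={none}
After op 11 (modify c.txt): modified={a.txt, c.txt, g.txt} staged={none}
After op 12 (modify f.txt): modified={a.txt, c.txt, f.txt, g.txt} staged={none}
After op 13 (modify d.txt): modified={a.txt, c.txt, d.txt, f.txt, g.txt} staged={none}
After op 14 (modify e.txt): modified={a.txt, c.txt, d.txt, e.txt, f.txt, g.txt} staged={none}
After op 15 (git add c.txt): modified={a.txt, d.txt, e.txt, f.txt, g.txt} staged={c.txt}
After op 16 (git commit): modified={a.txt, d.txt, e.txt, f.txt, g.txt} staged={none}
After op 17 (modify b.txt): modified={a.txt, b.txt, d.txt, e.txt, f.txt, g.txt} staged={none}
After op 18 (git add f.txt): modified={a.txt, b.txt, d.txt, e.txt, g.txt} staged={f.txt}
After op 19 (git add d.txt): modified={a.txt, b.txt, e.txt, g.txt} staged={d.txt, f.txt}
After op 20 (git add e.txt): modified={a.txt, b.txt, g.txt} staged={d.txt, e.txt, f.txt}
After op 21 (modify c.txt): modified={a.txt, b.txt, c.txt, g.txt} staged={d.txt, e.txt, f.txt}
After op 22 (git reset d.txt): modified={a.txt, b.txt, c.txt, d.txt, g.txt} staged={e.txt, f.txt}
After op 23 (modify e.txt): modified={a.txt, b.txt, c.txt, d.txt, e.txt, g.txt} staged={e.txt, f.txt}
After op 24 (git commit): modified={a.txt, b.txt, c.txt, d.txt, e.txt, g.txt} staged={none}
After op 25 (git add b.txt): modified={a.txt, c.txt, d.txt, e.txt, g.txt} staged={b.txt}
After op 26 (git reset b.txt): modified={a.txt, b.txt, c.txt, d.txt, e.txt, g.txt} staged={none}
After op 27 (modify f.txt): modified={a.txt, b.txt, c.txt, d.txt, e.txt, f.txt, g.txt} staged={none}
After op 28 (git add g.txt): modified={a.txt, b.txt, c.txt, d.txt, e.txt, f.txt} staged={g.txt}
After op 29 (git add f.txt): modified={a.txt, b.txt, c.txt, d.txt, e.txt} staged={f.txt, g.txt}
After op 30 (git reset f.txt): modified={a.txt, b.txt, c.txt, d.txt, e.txt, f.txt} staged={g.txt}

Answer: a.txt, b.txt, c.txt, d.txt, e.txt, f.txt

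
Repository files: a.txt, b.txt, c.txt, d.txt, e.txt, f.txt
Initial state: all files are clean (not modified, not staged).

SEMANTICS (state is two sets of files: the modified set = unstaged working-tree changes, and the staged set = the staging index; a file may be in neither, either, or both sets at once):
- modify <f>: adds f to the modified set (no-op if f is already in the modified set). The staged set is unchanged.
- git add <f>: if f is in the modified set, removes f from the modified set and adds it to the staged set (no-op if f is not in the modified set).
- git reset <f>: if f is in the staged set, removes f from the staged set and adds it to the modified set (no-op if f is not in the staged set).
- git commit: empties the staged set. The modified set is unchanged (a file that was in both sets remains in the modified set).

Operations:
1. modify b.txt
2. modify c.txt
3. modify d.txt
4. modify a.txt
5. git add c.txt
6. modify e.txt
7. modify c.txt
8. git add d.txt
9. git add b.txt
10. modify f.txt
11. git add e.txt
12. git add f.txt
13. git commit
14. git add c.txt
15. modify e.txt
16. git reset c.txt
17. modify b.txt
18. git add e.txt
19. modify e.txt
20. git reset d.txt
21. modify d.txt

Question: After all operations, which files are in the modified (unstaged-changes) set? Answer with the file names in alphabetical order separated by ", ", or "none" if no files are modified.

Answer: a.txt, b.txt, c.txt, d.txt, e.txt

Derivation:
After op 1 (modify b.txt): modified={b.txt} staged={none}
After op 2 (modify c.txt): modified={b.txt, c.txt} staged={none}
After op 3 (modify d.txt): modified={b.txt, c.txt, d.txt} staged={none}
After op 4 (modify a.txt): modified={a.txt, b.txt, c.txt, d.txt} staged={none}
After op 5 (git add c.txt): modified={a.txt, b.txt, d.txt} staged={c.txt}
After op 6 (modify e.txt): modified={a.txt, b.txt, d.txt, e.txt} staged={c.txt}
After op 7 (modify c.txt): modified={a.txt, b.txt, c.txt, d.txt, e.txt} staged={c.txt}
After op 8 (git add d.txt): modified={a.txt, b.txt, c.txt, e.txt} staged={c.txt, d.txt}
After op 9 (git add b.txt): modified={a.txt, c.txt, e.txt} staged={b.txt, c.txt, d.txt}
After op 10 (modify f.txt): modified={a.txt, c.txt, e.txt, f.txt} staged={b.txt, c.txt, d.txt}
After op 11 (git add e.txt): modified={a.txt, c.txt, f.txt} staged={b.txt, c.txt, d.txt, e.txt}
After op 12 (git add f.txt): modified={a.txt, c.txt} staged={b.txt, c.txt, d.txt, e.txt, f.txt}
After op 13 (git commit): modified={a.txt, c.txt} staged={none}
After op 14 (git add c.txt): modified={a.txt} staged={c.txt}
After op 15 (modify e.txt): modified={a.txt, e.txt} staged={c.txt}
After op 16 (git reset c.txt): modified={a.txt, c.txt, e.txt} staged={none}
After op 17 (modify b.txt): modified={a.txt, b.txt, c.txt, e.txt} staged={none}
After op 18 (git add e.txt): modified={a.txt, b.txt, c.txt} staged={e.txt}
After op 19 (modify e.txt): modified={a.txt, b.txt, c.txt, e.txt} staged={e.txt}
After op 20 (git reset d.txt): modified={a.txt, b.txt, c.txt, e.txt} staged={e.txt}
After op 21 (modify d.txt): modified={a.txt, b.txt, c.txt, d.txt, e.txt} staged={e.txt}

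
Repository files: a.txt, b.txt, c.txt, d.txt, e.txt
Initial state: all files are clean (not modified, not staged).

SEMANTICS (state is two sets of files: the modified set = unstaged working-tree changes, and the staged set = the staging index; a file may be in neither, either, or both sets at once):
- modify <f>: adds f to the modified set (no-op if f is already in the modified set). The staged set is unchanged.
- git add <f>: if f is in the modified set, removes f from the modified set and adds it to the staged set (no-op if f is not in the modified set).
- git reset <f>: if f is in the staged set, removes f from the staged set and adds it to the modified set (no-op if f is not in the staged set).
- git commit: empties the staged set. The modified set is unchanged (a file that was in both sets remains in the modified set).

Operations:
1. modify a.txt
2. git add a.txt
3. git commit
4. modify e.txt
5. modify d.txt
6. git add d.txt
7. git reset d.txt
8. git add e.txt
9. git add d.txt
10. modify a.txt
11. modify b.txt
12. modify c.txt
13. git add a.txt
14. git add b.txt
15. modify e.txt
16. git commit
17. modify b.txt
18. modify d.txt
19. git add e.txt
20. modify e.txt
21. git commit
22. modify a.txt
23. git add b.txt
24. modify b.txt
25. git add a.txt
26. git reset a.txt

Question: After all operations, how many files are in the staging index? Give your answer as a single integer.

Answer: 1

Derivation:
After op 1 (modify a.txt): modified={a.txt} staged={none}
After op 2 (git add a.txt): modified={none} staged={a.txt}
After op 3 (git commit): modified={none} staged={none}
After op 4 (modify e.txt): modified={e.txt} staged={none}
After op 5 (modify d.txt): modified={d.txt, e.txt} staged={none}
After op 6 (git add d.txt): modified={e.txt} staged={d.txt}
After op 7 (git reset d.txt): modified={d.txt, e.txt} staged={none}
After op 8 (git add e.txt): modified={d.txt} staged={e.txt}
After op 9 (git add d.txt): modified={none} staged={d.txt, e.txt}
After op 10 (modify a.txt): modified={a.txt} staged={d.txt, e.txt}
After op 11 (modify b.txt): modified={a.txt, b.txt} staged={d.txt, e.txt}
After op 12 (modify c.txt): modified={a.txt, b.txt, c.txt} staged={d.txt, e.txt}
After op 13 (git add a.txt): modified={b.txt, c.txt} staged={a.txt, d.txt, e.txt}
After op 14 (git add b.txt): modified={c.txt} staged={a.txt, b.txt, d.txt, e.txt}
After op 15 (modify e.txt): modified={c.txt, e.txt} staged={a.txt, b.txt, d.txt, e.txt}
After op 16 (git commit): modified={c.txt, e.txt} staged={none}
After op 17 (modify b.txt): modified={b.txt, c.txt, e.txt} staged={none}
After op 18 (modify d.txt): modified={b.txt, c.txt, d.txt, e.txt} staged={none}
After op 19 (git add e.txt): modified={b.txt, c.txt, d.txt} staged={e.txt}
After op 20 (modify e.txt): modified={b.txt, c.txt, d.txt, e.txt} staged={e.txt}
After op 21 (git commit): modified={b.txt, c.txt, d.txt, e.txt} staged={none}
After op 22 (modify a.txt): modified={a.txt, b.txt, c.txt, d.txt, e.txt} staged={none}
After op 23 (git add b.txt): modified={a.txt, c.txt, d.txt, e.txt} staged={b.txt}
After op 24 (modify b.txt): modified={a.txt, b.txt, c.txt, d.txt, e.txt} staged={b.txt}
After op 25 (git add a.txt): modified={b.txt, c.txt, d.txt, e.txt} staged={a.txt, b.txt}
After op 26 (git reset a.txt): modified={a.txt, b.txt, c.txt, d.txt, e.txt} staged={b.txt}
Final staged set: {b.txt} -> count=1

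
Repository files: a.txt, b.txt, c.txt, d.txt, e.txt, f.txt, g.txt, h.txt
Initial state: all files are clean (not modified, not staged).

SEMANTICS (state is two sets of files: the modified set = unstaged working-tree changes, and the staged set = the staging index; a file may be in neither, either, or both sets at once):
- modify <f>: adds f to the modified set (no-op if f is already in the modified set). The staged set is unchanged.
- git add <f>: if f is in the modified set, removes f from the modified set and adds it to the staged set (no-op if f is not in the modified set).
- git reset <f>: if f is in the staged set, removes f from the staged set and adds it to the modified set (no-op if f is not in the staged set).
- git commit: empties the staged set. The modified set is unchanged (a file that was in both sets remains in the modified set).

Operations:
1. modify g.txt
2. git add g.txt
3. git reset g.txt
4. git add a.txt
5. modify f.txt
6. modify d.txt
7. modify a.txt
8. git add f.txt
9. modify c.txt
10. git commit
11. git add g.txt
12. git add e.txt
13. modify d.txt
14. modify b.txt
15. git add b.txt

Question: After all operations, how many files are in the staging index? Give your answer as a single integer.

After op 1 (modify g.txt): modified={g.txt} staged={none}
After op 2 (git add g.txt): modified={none} staged={g.txt}
After op 3 (git reset g.txt): modified={g.txt} staged={none}
After op 4 (git add a.txt): modified={g.txt} staged={none}
After op 5 (modify f.txt): modified={f.txt, g.txt} staged={none}
After op 6 (modify d.txt): modified={d.txt, f.txt, g.txt} staged={none}
After op 7 (modify a.txt): modified={a.txt, d.txt, f.txt, g.txt} staged={none}
After op 8 (git add f.txt): modified={a.txt, d.txt, g.txt} staged={f.txt}
After op 9 (modify c.txt): modified={a.txt, c.txt, d.txt, g.txt} staged={f.txt}
After op 10 (git commit): modified={a.txt, c.txt, d.txt, g.txt} staged={none}
After op 11 (git add g.txt): modified={a.txt, c.txt, d.txt} staged={g.txt}
After op 12 (git add e.txt): modified={a.txt, c.txt, d.txt} staged={g.txt}
After op 13 (modify d.txt): modified={a.txt, c.txt, d.txt} staged={g.txt}
After op 14 (modify b.txt): modified={a.txt, b.txt, c.txt, d.txt} staged={g.txt}
After op 15 (git add b.txt): modified={a.txt, c.txt, d.txt} staged={b.txt, g.txt}
Final staged set: {b.txt, g.txt} -> count=2

Answer: 2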